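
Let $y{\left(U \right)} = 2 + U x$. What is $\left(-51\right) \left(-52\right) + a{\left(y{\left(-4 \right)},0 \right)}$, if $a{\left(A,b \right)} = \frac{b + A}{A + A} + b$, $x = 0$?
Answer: $\frac{5305}{2} \approx 2652.5$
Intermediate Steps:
$y{\left(U \right)} = 2$ ($y{\left(U \right)} = 2 + U 0 = 2 + 0 = 2$)
$a{\left(A,b \right)} = b + \frac{A + b}{2 A}$ ($a{\left(A,b \right)} = \frac{A + b}{2 A} + b = b + \frac{A + b}{2 A}$)
$\left(-51\right) \left(-52\right) + a{\left(y{\left(-4 \right)},0 \right)} = \left(-51\right) \left(-52\right) + \left(\frac{1}{2} + 0 + \frac{1}{2} \cdot 0 \cdot \frac{1}{2}\right) = 2652 + \left(\frac{1}{2} + 0 + \frac{1}{2} \cdot 0 \cdot \frac{1}{2}\right) = 2652 + \left(\frac{1}{2} + 0 + 0\right) = 2652 + \frac{1}{2} = \frac{5305}{2}$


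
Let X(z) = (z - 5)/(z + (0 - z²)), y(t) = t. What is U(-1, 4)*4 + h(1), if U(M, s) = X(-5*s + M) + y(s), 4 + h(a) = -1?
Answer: 2593/231 ≈ 11.225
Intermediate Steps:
h(a) = -5 (h(a) = -4 - 1 = -5)
X(z) = (-5 + z)/(z - z²)
U(M, s) = s + (5 - M + 5*s)/((M - 5*s)*(-1 + M - 5*s)) (U(M, s) = (5 - (-5*s + M))/((-5*s + M)*(-1 + (-5*s + M))) + s = (5 - (M - 5*s))/((M - 5*s)*(-1 + (M - 5*s))) + s = (5 + (-M + 5*s))/((M - 5*s)*(-1 + M - 5*s)) + s = (5 - M + 5*s)/((M - 5*s)*(-1 + M - 5*s)) + s = s + (5 - M + 5*s)/((M - 5*s)*(-1 + M - 5*s)))
U(-1, 4)*4 + h(1) = ((-5 - 1 - 5*4 + 4*(-1 - 5*4)*(1 - 1*(-1) + 5*4))/((-1 - 5*4)*(1 - 1*(-1) + 5*4)))*4 - 5 = ((-5 - 1 - 20 + 4*(-1 - 20)*(1 + 1 + 20))/((-1 - 20)*(1 + 1 + 20)))*4 - 5 = ((-5 - 1 - 20 + 4*(-21)*22)/(-21*22))*4 - 5 = -1/21*1/22*(-5 - 1 - 20 - 1848)*4 - 5 = -1/21*1/22*(-1874)*4 - 5 = (937/231)*4 - 5 = 3748/231 - 5 = 2593/231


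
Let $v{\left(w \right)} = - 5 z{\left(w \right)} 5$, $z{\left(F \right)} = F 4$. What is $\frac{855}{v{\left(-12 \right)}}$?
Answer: $\frac{57}{80} \approx 0.7125$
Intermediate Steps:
$z{\left(F \right)} = 4 F$
$v{\left(w \right)} = - 100 w$ ($v{\left(w \right)} = - 5 \cdot 4 w 5 = - 20 w 5 = - 100 w$)
$\frac{855}{v{\left(-12 \right)}} = \frac{855}{\left(-100\right) \left(-12\right)} = \frac{855}{1200} = 855 \cdot \frac{1}{1200} = \frac{57}{80}$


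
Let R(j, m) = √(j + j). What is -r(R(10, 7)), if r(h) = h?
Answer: -2*√5 ≈ -4.4721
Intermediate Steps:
R(j, m) = √2*√j (R(j, m) = √(2*j) = √2*√j)
-r(R(10, 7)) = -√2*√10 = -2*√5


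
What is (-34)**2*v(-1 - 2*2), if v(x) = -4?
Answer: -4624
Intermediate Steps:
(-34)**2*v(-1 - 2*2) = (-34)**2*(-4) = 1156*(-4) = -4624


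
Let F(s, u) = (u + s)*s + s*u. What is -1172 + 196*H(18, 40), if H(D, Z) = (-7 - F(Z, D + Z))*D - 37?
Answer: -22047840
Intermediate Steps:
F(s, u) = s*u + s*(s + u) (F(s, u) = (s + u)*s + s*u = s*(s + u) + s*u = s*u + s*(s + u))
H(D, Z) = -37 + D*(-7 - Z*(2*D + 3*Z)) (H(D, Z) = (-7 - Z*(Z + 2*(D + Z)))*D - 37 = (-7 - Z*(Z + (2*D + 2*Z)))*D - 37 = (-7 - Z*(2*D + 3*Z))*D - 37 = D*(-7 - Z*(2*D + 3*Z)) - 37 = -37 + D*(-7 - Z*(2*D + 3*Z)))
-1172 + 196*H(18, 40) = -1172 + 196*(-37 - 7*18 - 1*18*40*(2*18 + 3*40)) = -1172 + 196*(-37 - 126 - 1*18*40*(36 + 120)) = -1172 + 196*(-37 - 126 - 1*18*40*156) = -1172 + 196*(-37 - 126 - 112320) = -1172 + 196*(-112483) = -1172 - 22046668 = -22047840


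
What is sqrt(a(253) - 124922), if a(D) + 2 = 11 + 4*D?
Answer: I*sqrt(123901) ≈ 352.0*I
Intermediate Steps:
a(D) = 9 + 4*D (a(D) = -2 + (11 + 4*D) = 9 + 4*D)
sqrt(a(253) - 124922) = sqrt((9 + 4*253) - 124922) = sqrt((9 + 1012) - 124922) = sqrt(1021 - 124922) = sqrt(-123901) = I*sqrt(123901)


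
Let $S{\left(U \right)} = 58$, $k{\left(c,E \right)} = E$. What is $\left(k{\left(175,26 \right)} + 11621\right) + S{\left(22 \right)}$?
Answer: $11705$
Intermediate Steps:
$\left(k{\left(175,26 \right)} + 11621\right) + S{\left(22 \right)} = \left(26 + 11621\right) + 58 = 11647 + 58 = 11705$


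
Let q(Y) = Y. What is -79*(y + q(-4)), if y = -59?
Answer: 4977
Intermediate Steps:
-79*(y + q(-4)) = -79*(-59 - 4) = -79*(-63) = 4977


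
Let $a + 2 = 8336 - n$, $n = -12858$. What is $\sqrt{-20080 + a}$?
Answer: $2 \sqrt{278} \approx 33.347$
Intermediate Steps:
$a = 21192$ ($a = -2 + \left(8336 - -12858\right) = -2 + \left(8336 + 12858\right) = -2 + 21194 = 21192$)
$\sqrt{-20080 + a} = \sqrt{-20080 + 21192} = \sqrt{1112} = 2 \sqrt{278}$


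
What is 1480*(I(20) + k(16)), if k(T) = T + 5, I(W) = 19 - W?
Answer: 29600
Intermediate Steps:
k(T) = 5 + T
1480*(I(20) + k(16)) = 1480*((19 - 1*20) + (5 + 16)) = 1480*((19 - 20) + 21) = 1480*(-1 + 21) = 1480*20 = 29600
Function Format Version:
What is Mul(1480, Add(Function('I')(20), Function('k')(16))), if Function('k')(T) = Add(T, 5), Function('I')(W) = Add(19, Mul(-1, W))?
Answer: 29600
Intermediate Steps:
Function('k')(T) = Add(5, T)
Mul(1480, Add(Function('I')(20), Function('k')(16))) = Mul(1480, Add(Add(19, Mul(-1, 20)), Add(5, 16))) = Mul(1480, Add(Add(19, -20), 21)) = Mul(1480, Add(-1, 21)) = Mul(1480, 20) = 29600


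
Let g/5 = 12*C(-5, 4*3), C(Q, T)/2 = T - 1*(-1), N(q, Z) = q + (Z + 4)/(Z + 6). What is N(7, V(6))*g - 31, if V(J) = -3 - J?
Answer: 13489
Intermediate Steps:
N(q, Z) = q + (4 + Z)/(6 + Z)
C(Q, T) = 2 + 2*T (C(Q, T) = 2*(T - 1*(-1)) = 2*(T + 1) = 2*(1 + T) = 2 + 2*T)
g = 1560 (g = 5*(12*(2 + 2*(4*3))) = 5*(12*(2 + 2*12)) = 5*(12*(2 + 24)) = 5*(12*26) = 5*312 = 1560)
N(7, V(6))*g - 31 = ((4 + (-3 - 1*6) + 6*7 + (-3 - 1*6)*7)/(6 + (-3 - 1*6)))*1560 - 31 = ((4 + (-3 - 6) + 42 + (-3 - 6)*7)/(6 + (-3 - 6)))*1560 - 31 = ((4 - 9 + 42 - 9*7)/(6 - 9))*1560 - 31 = ((4 - 9 + 42 - 63)/(-3))*1560 - 31 = -1/3*(-26)*1560 - 31 = (26/3)*1560 - 31 = 13520 - 31 = 13489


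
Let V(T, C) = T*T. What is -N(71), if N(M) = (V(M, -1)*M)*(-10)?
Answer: 3579110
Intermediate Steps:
V(T, C) = T²
N(M) = -10*M³ (N(M) = (M²*M)*(-10) = M³*(-10) = -10*M³)
-N(71) = -(-10)*71³ = -(-10)*357911 = -1*(-3579110) = 3579110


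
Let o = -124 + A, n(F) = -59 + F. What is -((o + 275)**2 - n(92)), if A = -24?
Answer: -16096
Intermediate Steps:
o = -148 (o = -124 - 24 = -148)
-((o + 275)**2 - n(92)) = -((-148 + 275)**2 - (-59 + 92)) = -(127**2 - 1*33) = -(16129 - 33) = -1*16096 = -16096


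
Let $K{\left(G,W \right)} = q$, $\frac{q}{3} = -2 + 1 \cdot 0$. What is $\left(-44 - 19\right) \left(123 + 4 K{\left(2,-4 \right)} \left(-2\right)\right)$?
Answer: $-10773$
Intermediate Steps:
$q = -6$ ($q = 3 \left(-2 + 1 \cdot 0\right) = 3 \left(-2 + 0\right) = 3 \left(-2\right) = -6$)
$K{\left(G,W \right)} = -6$
$\left(-44 - 19\right) \left(123 + 4 K{\left(2,-4 \right)} \left(-2\right)\right) = \left(-44 - 19\right) \left(123 + 4 \left(-6\right) \left(-2\right)\right) = \left(-44 + \left(-34 + 15\right)\right) \left(123 - -48\right) = \left(-44 - 19\right) \left(123 + 48\right) = \left(-63\right) 171 = -10773$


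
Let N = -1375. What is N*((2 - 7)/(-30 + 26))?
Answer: -6875/4 ≈ -1718.8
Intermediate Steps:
N*((2 - 7)/(-30 + 26)) = -1375*(2 - 7)/(-30 + 26) = -(-6875)/(-4) = -(-6875)*(-1)/4 = -1375*5/4 = -6875/4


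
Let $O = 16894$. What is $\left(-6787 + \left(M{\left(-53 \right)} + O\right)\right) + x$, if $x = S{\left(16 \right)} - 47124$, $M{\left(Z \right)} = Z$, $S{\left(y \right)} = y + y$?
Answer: $-37038$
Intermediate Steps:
$S{\left(y \right)} = 2 y$
$x = -47092$ ($x = 2 \cdot 16 - 47124 = 32 - 47124 = -47092$)
$\left(-6787 + \left(M{\left(-53 \right)} + O\right)\right) + x = \left(-6787 + \left(-53 + 16894\right)\right) - 47092 = \left(-6787 + 16841\right) - 47092 = 10054 - 47092 = -37038$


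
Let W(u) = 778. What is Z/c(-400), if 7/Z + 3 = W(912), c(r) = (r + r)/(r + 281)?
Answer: 833/620000 ≈ 0.0013435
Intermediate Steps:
c(r) = 2*r/(281 + r) (c(r) = (2*r)/(281 + r) = 2*r/(281 + r))
Z = 7/775 (Z = 7/(-3 + 778) = 7/775 ≈ 0.0090323)
Z/c(-400) = 7/(775*((2*(-400)/(281 - 400)))) = 7/(775*((2*(-400)/(-119)))) = 7/(775*((2*(-400)*(-1/119)))) = 7/(775*(800/119)) = (7/775)*(119/800) = 833/620000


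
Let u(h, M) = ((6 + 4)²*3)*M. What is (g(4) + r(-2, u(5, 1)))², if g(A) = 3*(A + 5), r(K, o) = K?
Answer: 625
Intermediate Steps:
u(h, M) = 300*M (u(h, M) = (10²*3)*M = (100*3)*M = 300*M)
g(A) = 15 + 3*A (g(A) = 3*(5 + A) = 15 + 3*A)
(g(4) + r(-2, u(5, 1)))² = ((15 + 3*4) - 2)² = ((15 + 12) - 2)² = (27 - 2)² = 25² = 625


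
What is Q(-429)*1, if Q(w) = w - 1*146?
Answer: -575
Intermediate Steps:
Q(w) = -146 + w (Q(w) = w - 146 = -146 + w)
Q(-429)*1 = (-146 - 429)*1 = -575*1 = -575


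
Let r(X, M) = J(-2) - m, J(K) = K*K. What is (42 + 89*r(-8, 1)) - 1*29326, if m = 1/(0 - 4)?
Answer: -115623/4 ≈ -28906.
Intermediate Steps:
J(K) = K**2
m = -1/4 (m = 1/(-4) = -1/4 ≈ -0.25000)
r(X, M) = 17/4 (r(X, M) = (-2)**2 - 1*(-1/4) = 4 + 1/4 = 17/4)
(42 + 89*r(-8, 1)) - 1*29326 = (42 + 89*(17/4)) - 1*29326 = (42 + 1513/4) - 29326 = 1681/4 - 29326 = -115623/4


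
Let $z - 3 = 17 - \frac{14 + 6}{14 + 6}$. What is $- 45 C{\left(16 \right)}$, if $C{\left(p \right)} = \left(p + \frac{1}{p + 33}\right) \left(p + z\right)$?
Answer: $- \frac{176625}{7} \approx -25232.0$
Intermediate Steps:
$z = 19$ ($z = 3 + \left(17 - \frac{14 + 6}{14 + 6}\right) = 3 + \left(17 - \frac{20}{20}\right) = 3 + \left(17 - 20 \cdot \frac{1}{20}\right) = 3 + \left(17 - 1\right) = 3 + 16 = 19$)
$C{\left(p \right)} = \left(19 + p\right) \left(p + \frac{1}{33 + p}\right)$ ($C{\left(p \right)} = \left(p + \frac{1}{p + 33}\right) \left(p + 19\right) = \left(p + \frac{1}{33 + p}\right) \left(19 + p\right) = \left(19 + p\right) \left(p + \frac{1}{33 + p}\right)$)
$- 45 C{\left(16 \right)} = - 45 \frac{19 + 16^{3} + 52 \cdot 16^{2} + 628 \cdot 16}{33 + 16} = - 45 \frac{19 + 4096 + 52 \cdot 256 + 10048}{49} = - 45 \frac{19 + 4096 + 13312 + 10048}{49} = - 45 \cdot \frac{1}{49} \cdot 27475 = \left(-45\right) \frac{3925}{7} = - \frac{176625}{7}$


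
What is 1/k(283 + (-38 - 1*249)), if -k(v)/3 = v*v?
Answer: -1/48 ≈ -0.020833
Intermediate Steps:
k(v) = -3*v² (k(v) = -3*v*v = -3*v²)
1/k(283 + (-38 - 1*249)) = 1/(-3*(283 + (-38 - 1*249))²) = 1/(-3*(283 + (-38 - 249))²) = 1/(-3*(283 - 287)²) = 1/(-3*(-4)²) = 1/(-3*16) = 1/(-48) = -1/48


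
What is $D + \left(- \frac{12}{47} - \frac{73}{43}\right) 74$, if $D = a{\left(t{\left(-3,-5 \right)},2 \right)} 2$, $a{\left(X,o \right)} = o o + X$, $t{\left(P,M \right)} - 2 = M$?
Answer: $- \frac{288036}{2021} \approx -142.52$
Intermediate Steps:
$t{\left(P,M \right)} = 2 + M$
$a{\left(X,o \right)} = X + o^{2}$ ($a{\left(X,o \right)} = o^{2} + X = X + o^{2}$)
$D = 2$ ($D = \left(\left(2 - 5\right) + 2^{2}\right) 2 = \left(-3 + 4\right) 2 = 1 \cdot 2 = 2$)
$D + \left(- \frac{12}{47} - \frac{73}{43}\right) 74 = 2 + \left(- \frac{12}{47} - \frac{73}{43}\right) 74 = 2 - \frac{292078}{2021} = - \frac{288036}{2021}$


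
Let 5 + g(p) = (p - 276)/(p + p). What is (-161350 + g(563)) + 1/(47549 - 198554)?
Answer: -27435410321341/170031630 ≈ -1.6135e+5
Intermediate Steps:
g(p) = -5 + (-276 + p)/(2*p) (g(p) = -5 + (p - 276)/(p + p) = -5 + (-276 + p)/((2*p)) = -5 + (-276 + p)*(1/(2*p)) = -5 + (-276 + p)/(2*p))
(-161350 + g(563)) + 1/(47549 - 198554) = (-161350 + (-9/2 - 138/563)) + 1/(47549 - 198554) = (-161350 + (-9/2 - 138*1/563)) + 1/(-151005) = (-161350 + (-9/2 - 138/563)) - 1/151005 = (-161350 - 5343/1126) - 1/151005 = -181685443/1126 - 1/151005 = -27435410321341/170031630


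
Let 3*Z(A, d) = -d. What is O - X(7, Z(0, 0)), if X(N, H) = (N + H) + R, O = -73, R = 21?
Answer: -101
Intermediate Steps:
Z(A, d) = -d/3 (Z(A, d) = (-d)/3 = -d/3)
X(N, H) = 21 + H + N (X(N, H) = (N + H) + 21 = (H + N) + 21 = 21 + H + N)
O - X(7, Z(0, 0)) = -73 - (21 - 1/3*0 + 7) = -73 - (21 + 0 + 7) = -73 - 1*28 = -73 - 28 = -101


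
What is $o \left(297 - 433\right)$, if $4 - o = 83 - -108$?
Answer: $25432$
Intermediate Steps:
$o = -187$ ($o = 4 - \left(83 - -108\right) = 4 - \left(83 + 108\right) = 4 - 191 = -187$)
$o \left(297 - 433\right) = - 187 \left(297 - 433\right) = \left(-187\right) \left(-136\right) = 25432$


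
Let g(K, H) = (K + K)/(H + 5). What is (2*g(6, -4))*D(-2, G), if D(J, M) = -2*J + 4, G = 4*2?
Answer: 192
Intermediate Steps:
G = 8
g(K, H) = 2*K/(5 + H) (g(K, H) = (2*K)/(5 + H) = 2*K/(5 + H))
D(J, M) = 4 - 2*J
(2*g(6, -4))*D(-2, G) = (2*(2*6/(5 - 4)))*(4 - 2*(-2)) = (2*(2*6/1))*(4 + 4) = (2*(2*6*1))*8 = (2*12)*8 = 24*8 = 192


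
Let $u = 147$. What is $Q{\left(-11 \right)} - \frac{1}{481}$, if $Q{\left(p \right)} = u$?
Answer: $\frac{70706}{481} \approx 147.0$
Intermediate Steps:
$Q{\left(p \right)} = 147$
$Q{\left(-11 \right)} - \frac{1}{481} = 147 - \frac{1}{481} = \frac{70706}{481}$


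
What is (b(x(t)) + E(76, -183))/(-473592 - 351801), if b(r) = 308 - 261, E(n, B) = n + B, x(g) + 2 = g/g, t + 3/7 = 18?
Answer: 20/275131 ≈ 7.2693e-5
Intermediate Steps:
t = 123/7 (t = -3/7 + 18 = 123/7 ≈ 17.571)
x(g) = -1 (x(g) = -2 + g/g = -2 + 1 = -1)
E(n, B) = B + n
b(r) = 47
(b(x(t)) + E(76, -183))/(-473592 - 351801) = (47 + (-183 + 76))/(-473592 - 351801) = (47 - 107)/(-825393) = -60*(-1/825393) = 20/275131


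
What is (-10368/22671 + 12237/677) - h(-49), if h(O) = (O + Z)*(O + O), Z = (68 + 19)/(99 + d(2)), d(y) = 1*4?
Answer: -825848201843/175652389 ≈ -4701.6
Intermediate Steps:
d(y) = 4
Z = 87/103 (Z = (68 + 19)/(99 + 4) = 87/103 ≈ 0.84466)
h(O) = 2*O*(87/103 + O) (h(O) = (O + 87/103)*(O + O) = (87/103 + O)*(2*O) = 2*O*(87/103 + O))
(-10368/22671 + 12237/677) - h(-49) = (-10368/22671 + 12237/677) - 2*(-49)*(87 + 103*(-49))/103 = (-10368*1/22671 + 12237*(1/677)) - 2*(-49)*(87 - 5047)/103 = (-1152/2519 + 12237/677) - 2*(-49)*(-4960)/103 = 30045099/1705363 - 1*486080/103 = 30045099/1705363 - 486080/103 = -825848201843/175652389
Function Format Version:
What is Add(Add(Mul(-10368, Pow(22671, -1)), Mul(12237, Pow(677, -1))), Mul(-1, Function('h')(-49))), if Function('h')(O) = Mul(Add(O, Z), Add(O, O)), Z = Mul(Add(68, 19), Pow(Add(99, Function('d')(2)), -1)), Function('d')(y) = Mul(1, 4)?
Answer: Rational(-825848201843, 175652389) ≈ -4701.6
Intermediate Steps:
Function('d')(y) = 4
Z = Rational(87, 103) (Z = Mul(Add(68, 19), Pow(Add(99, 4), -1)) = Mul(87, Pow(103, -1)) = Mul(87, Rational(1, 103)) = Rational(87, 103) ≈ 0.84466)
Function('h')(O) = Mul(2, O, Add(Rational(87, 103), O)) (Function('h')(O) = Mul(Add(O, Rational(87, 103)), Add(O, O)) = Mul(Add(Rational(87, 103), O), Mul(2, O)) = Mul(2, O, Add(Rational(87, 103), O)))
Add(Add(Mul(-10368, Pow(22671, -1)), Mul(12237, Pow(677, -1))), Mul(-1, Function('h')(-49))) = Add(Add(Mul(-10368, Pow(22671, -1)), Mul(12237, Pow(677, -1))), Mul(-1, Mul(Rational(2, 103), -49, Add(87, Mul(103, -49))))) = Add(Add(Mul(-10368, Rational(1, 22671)), Mul(12237, Rational(1, 677))), Mul(-1, Mul(Rational(2, 103), -49, Add(87, -5047)))) = Add(Add(Rational(-1152, 2519), Rational(12237, 677)), Mul(-1, Mul(Rational(2, 103), -49, -4960))) = Add(Rational(30045099, 1705363), Mul(-1, Rational(486080, 103))) = Add(Rational(30045099, 1705363), Rational(-486080, 103)) = Rational(-825848201843, 175652389)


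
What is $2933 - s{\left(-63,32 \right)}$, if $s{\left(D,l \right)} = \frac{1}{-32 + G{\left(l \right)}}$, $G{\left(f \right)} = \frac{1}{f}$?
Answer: $\frac{3000491}{1023} \approx 2933.0$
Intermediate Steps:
$s{\left(D,l \right)} = \frac{1}{-32 + \frac{1}{l}}$
$2933 - s{\left(-63,32 \right)} = 2933 - \left(-1\right) 32 \frac{1}{-1 + 32 \cdot 32} = 2933 - \left(-1\right) 32 \frac{1}{-1 + 1024} = 2933 - \left(-1\right) 32 \cdot \frac{1}{1023} = 2933 - - \frac{32}{1023} = 2933 + \frac{32}{1023} = \frac{3000491}{1023}$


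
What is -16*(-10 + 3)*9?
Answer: 1008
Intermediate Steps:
-16*(-10 + 3)*9 = -16*(-7)*9 = 112*9 = 1008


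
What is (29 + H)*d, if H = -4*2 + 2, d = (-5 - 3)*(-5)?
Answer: 920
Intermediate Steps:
d = 40 (d = -8*(-5) = 40)
H = -6 (H = -8 + 2 = -6)
(29 + H)*d = (29 - 6)*40 = 23*40 = 920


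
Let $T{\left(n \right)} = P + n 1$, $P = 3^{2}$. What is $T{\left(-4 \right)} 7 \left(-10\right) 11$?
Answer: $-3850$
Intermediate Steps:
$P = 9$
$T{\left(n \right)} = 9 + n$ ($T{\left(n \right)} = 9 + n 1 = 9 + n$)
$T{\left(-4 \right)} 7 \left(-10\right) 11 = \left(9 - 4\right) 7 \left(-10\right) 11 = 5 \left(\left(-70\right) 11\right) = 5 \left(-770\right) = -3850$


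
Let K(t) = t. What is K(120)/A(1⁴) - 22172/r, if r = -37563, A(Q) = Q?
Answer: 4529732/37563 ≈ 120.59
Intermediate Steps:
K(120)/A(1⁴) - 22172/r = 120/(1⁴) - 22172/(-37563) = 120/1 - 22172*(-1/37563) = 120*1 + 22172/37563 = 120 + 22172/37563 = 4529732/37563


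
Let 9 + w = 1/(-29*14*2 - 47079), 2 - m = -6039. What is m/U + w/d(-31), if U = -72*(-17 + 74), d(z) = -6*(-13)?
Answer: -4055841583/2555080632 ≈ -1.5874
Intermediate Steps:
m = 6041 (m = 2 - 1*(-6039) = 2 + 6039 = 6041)
d(z) = 78
U = -4104 (U = -72*57 = -4104)
w = -431020/47891 (w = -9 + 1/(-29*14*2 - 47079) = -9 + 1/(-406*2 - 47079) = -9 + 1/(-812 - 47079) = -9 + 1/(-47891) = -9 - 1/47891 = -431020/47891 ≈ -9.0000)
m/U + w/d(-31) = 6041/(-4104) - 431020/47891/78 = 6041*(-1/4104) - 431020/47891*1/78 = -6041/4104 - 215510/1867749 = -4055841583/2555080632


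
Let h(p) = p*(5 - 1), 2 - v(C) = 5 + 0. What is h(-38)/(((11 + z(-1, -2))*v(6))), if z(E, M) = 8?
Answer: 8/3 ≈ 2.6667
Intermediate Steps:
v(C) = -3 (v(C) = 2 - (5 + 0) = 2 - 1*5 = 2 - 5 = -3)
h(p) = 4*p (h(p) = p*4 = 4*p)
h(-38)/(((11 + z(-1, -2))*v(6))) = (4*(-38))/(((11 + 8)*(-3))) = -152/(19*(-3)) = -152/(-57) = -152*(-1/57) = 8/3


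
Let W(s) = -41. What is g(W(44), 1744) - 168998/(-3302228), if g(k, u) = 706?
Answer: 1165770983/1651114 ≈ 706.05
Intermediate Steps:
g(W(44), 1744) - 168998/(-3302228) = 706 - 168998/(-3302228) = 706 - 168998*(-1/3302228) = 706 + 84499/1651114 = 1165770983/1651114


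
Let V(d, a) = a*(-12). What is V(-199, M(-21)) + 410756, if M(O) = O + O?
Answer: 411260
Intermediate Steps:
M(O) = 2*O
V(d, a) = -12*a
V(-199, M(-21)) + 410756 = -24*(-21) + 410756 = -12*(-42) + 410756 = 504 + 410756 = 411260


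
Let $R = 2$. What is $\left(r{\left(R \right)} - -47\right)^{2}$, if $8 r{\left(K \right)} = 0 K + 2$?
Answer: $\frac{35721}{16} \approx 2232.6$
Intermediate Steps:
$r{\left(K \right)} = \frac{1}{4}$ ($r{\left(K \right)} = \frac{0 K + 2}{8} = \frac{0 + 2}{8} = \frac{1}{8} \cdot 2 = \frac{1}{4}$)
$\left(r{\left(R \right)} - -47\right)^{2} = \left(\frac{1}{4} - -47\right)^{2} = \left(\frac{1}{4} + 47\right)^{2} = \left(\frac{189}{4}\right)^{2} = \frac{35721}{16}$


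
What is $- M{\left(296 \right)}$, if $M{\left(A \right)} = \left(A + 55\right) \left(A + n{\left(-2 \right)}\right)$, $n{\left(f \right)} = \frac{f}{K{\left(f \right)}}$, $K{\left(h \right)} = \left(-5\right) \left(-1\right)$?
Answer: $- \frac{518778}{5} \approx -1.0376 \cdot 10^{5}$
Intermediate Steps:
$K{\left(h \right)} = 5$
$n{\left(f \right)} = \frac{f}{5}$
$M{\left(A \right)} = \left(55 + A\right) \left(- \frac{2}{5} + A\right)$ ($M{\left(A \right)} = \left(A + 55\right) \left(A + \frac{1}{5} \left(-2\right)\right) = \left(55 + A\right) \left(A - \frac{2}{5}\right) = \left(55 + A\right) \left(- \frac{2}{5} + A\right)$)
$- M{\left(296 \right)} = - (-22 + 296^{2} + \frac{273}{5} \cdot 296) = - (-22 + 87616 + \frac{80808}{5}) = \left(-1\right) \frac{518778}{5} = - \frac{518778}{5}$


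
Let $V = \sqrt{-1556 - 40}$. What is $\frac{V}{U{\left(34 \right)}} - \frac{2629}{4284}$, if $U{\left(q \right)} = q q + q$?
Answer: $- \frac{2629}{4284} + \frac{i \sqrt{399}}{595} \approx -0.61368 + 0.033571 i$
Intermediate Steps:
$U{\left(q \right)} = q + q^{2}$ ($U{\left(q \right)} = q^{2} + q = q + q^{2}$)
$V = 2 i \sqrt{399}$ ($V = \sqrt{-1596} = 2 i \sqrt{399} \approx 39.95 i$)
$\frac{V}{U{\left(34 \right)}} - \frac{2629}{4284} = \frac{2 i \sqrt{399}}{34 \left(1 + 34\right)} - \frac{2629}{4284} = \frac{2 i \sqrt{399}}{34 \cdot 35} - \frac{2629}{4284} = \frac{2 i \sqrt{399}}{1190} - \frac{2629}{4284} = 2 i \sqrt{399} \cdot \frac{1}{1190} - \frac{2629}{4284} = \frac{i \sqrt{399}}{595} - \frac{2629}{4284} = - \frac{2629}{4284} + \frac{i \sqrt{399}}{595}$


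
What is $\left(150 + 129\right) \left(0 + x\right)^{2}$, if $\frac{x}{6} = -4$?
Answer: $160704$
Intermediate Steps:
$x = -24$ ($x = 6 \left(-4\right) = -24$)
$\left(150 + 129\right) \left(0 + x\right)^{2} = \left(150 + 129\right) \left(0 - 24\right)^{2} = 279 \left(-24\right)^{2} = 279 \cdot 576 = 160704$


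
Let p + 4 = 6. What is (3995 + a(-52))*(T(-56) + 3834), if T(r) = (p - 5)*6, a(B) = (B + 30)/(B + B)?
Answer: 198194454/13 ≈ 1.5246e+7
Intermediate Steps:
p = 2 (p = -4 + 6 = 2)
a(B) = (30 + B)/(2*B) (a(B) = (30 + B)/((2*B)) = (30 + B)*(1/(2*B)) = (30 + B)/(2*B))
T(r) = -18 (T(r) = (2 - 5)*6 = -3*6 = -18)
(3995 + a(-52))*(T(-56) + 3834) = (3995 + (1/2)*(30 - 52)/(-52))*(-18 + 3834) = (3995 + (1/2)*(-1/52)*(-22))*3816 = (3995 + 11/52)*3816 = (207751/52)*3816 = 198194454/13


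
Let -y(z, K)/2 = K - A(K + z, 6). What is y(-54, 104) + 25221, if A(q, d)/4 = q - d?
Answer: 25365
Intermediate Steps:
A(q, d) = -4*d + 4*q (A(q, d) = 4*(q - d) = -4*d + 4*q)
y(z, K) = -48 + 6*K + 8*z (y(z, K) = -2*(K - (-4*6 + 4*(K + z))) = -2*(K - (-24 + (4*K + 4*z))) = -2*(K - (-24 + 4*K + 4*z)) = -2*(K + (24 - 4*K - 4*z)) = -2*(24 - 4*z - 3*K) = -48 + 6*K + 8*z)
y(-54, 104) + 25221 = (-48 + 6*104 + 8*(-54)) + 25221 = (-48 + 624 - 432) + 25221 = 144 + 25221 = 25365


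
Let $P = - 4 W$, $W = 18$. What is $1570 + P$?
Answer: $1498$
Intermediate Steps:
$P = -72$ ($P = \left(-4\right) 18 = -72$)
$1570 + P = 1570 - 72 = 1498$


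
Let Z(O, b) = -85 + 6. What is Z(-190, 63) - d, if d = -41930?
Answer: 41851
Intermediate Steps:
Z(O, b) = -79
Z(-190, 63) - d = -79 - 1*(-41930) = -79 + 41930 = 41851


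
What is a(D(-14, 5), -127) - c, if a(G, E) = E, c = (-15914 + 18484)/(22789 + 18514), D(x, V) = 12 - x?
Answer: -5248051/41303 ≈ -127.06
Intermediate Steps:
c = 2570/41303 ≈ 0.062223
a(D(-14, 5), -127) - c = -127 - 1*2570/41303 = -127 - 2570/41303 = -5248051/41303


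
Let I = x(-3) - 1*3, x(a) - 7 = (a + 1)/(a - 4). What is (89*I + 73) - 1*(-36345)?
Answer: 257596/7 ≈ 36799.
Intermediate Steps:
x(a) = 7 + (1 + a)/(-4 + a) (x(a) = 7 + (a + 1)/(a - 4) = 7 + (1 + a)/(-4 + a))
I = 30/7 (I = (-27 + 8*(-3))/(-4 - 3) - 1*3 = (-27 - 24)/(-7) - 3 = -⅐*(-51) - 3 = 51/7 - 3 = 30/7 ≈ 4.2857)
(89*I + 73) - 1*(-36345) = (89*(30/7) + 73) - 1*(-36345) = (2670/7 + 73) + 36345 = 3181/7 + 36345 = 257596/7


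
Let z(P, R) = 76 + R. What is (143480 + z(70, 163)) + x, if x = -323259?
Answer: -179540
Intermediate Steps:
(143480 + z(70, 163)) + x = (143480 + (76 + 163)) - 323259 = (143480 + 239) - 323259 = 143719 - 323259 = -179540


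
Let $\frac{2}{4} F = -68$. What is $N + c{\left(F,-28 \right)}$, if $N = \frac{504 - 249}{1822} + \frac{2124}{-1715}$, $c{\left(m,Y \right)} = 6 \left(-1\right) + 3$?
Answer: $- \frac{12806793}{3124730} \approx -4.0985$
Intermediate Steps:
$F = -136$ ($F = 2 \left(-68\right) = -136$)
$c{\left(m,Y \right)} = -3$ ($c{\left(m,Y \right)} = -6 + 3 = -3$)
$N = - \frac{3432603}{3124730}$ ($N = \left(504 - 249\right) \frac{1}{1822} + 2124 \left(- \frac{1}{1715}\right) = 255 \cdot \frac{1}{1822} - \frac{2124}{1715} = \frac{255}{1822} - \frac{2124}{1715} = - \frac{3432603}{3124730} \approx -1.0985$)
$N + c{\left(F,-28 \right)} = - \frac{3432603}{3124730} - 3 = - \frac{12806793}{3124730}$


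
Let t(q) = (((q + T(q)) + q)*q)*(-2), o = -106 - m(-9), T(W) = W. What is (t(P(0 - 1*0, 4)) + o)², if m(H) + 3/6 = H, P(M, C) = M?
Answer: 37249/4 ≈ 9312.3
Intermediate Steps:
m(H) = -½ + H
o = -193/2 (o = -106 - (-½ - 9) = -106 - 1*(-19/2) = -106 + 19/2 = -193/2 ≈ -96.500)
t(q) = -6*q² (t(q) = (((q + q) + q)*q)*(-2) = ((2*q + q)*q)*(-2) = ((3*q)*q)*(-2) = (3*q²)*(-2) = -6*q²)
(t(P(0 - 1*0, 4)) + o)² = (-6*(0 - 1*0)² - 193/2)² = (-6*(0 + 0)² - 193/2)² = (-6*0² - 193/2)² = (-6*0 - 193/2)² = (0 - 193/2)² = (-193/2)² = 37249/4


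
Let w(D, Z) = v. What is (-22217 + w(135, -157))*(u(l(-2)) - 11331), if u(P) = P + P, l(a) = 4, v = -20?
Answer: 251789551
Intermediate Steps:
w(D, Z) = -20
u(P) = 2*P
(-22217 + w(135, -157))*(u(l(-2)) - 11331) = (-22217 - 20)*(2*4 - 11331) = -22237*(8 - 11331) = -22237*(-11323) = 251789551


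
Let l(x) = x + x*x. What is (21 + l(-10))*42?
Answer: 4662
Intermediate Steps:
l(x) = x + x²
(21 + l(-10))*42 = (21 - 10*(1 - 10))*42 = (21 - 10*(-9))*42 = (21 + 90)*42 = 111*42 = 4662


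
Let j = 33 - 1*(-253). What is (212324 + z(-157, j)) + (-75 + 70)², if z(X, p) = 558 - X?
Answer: 213064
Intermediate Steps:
j = 286 (j = 33 + 253 = 286)
(212324 + z(-157, j)) + (-75 + 70)² = (212324 + (558 - 1*(-157))) + (-75 + 70)² = (212324 + (558 + 157)) + (-5)² = (212324 + 715) + 25 = 213039 + 25 = 213064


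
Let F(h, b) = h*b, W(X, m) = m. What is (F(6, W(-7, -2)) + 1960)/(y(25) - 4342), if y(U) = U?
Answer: -1948/4317 ≈ -0.45124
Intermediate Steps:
F(h, b) = b*h
(F(6, W(-7, -2)) + 1960)/(y(25) - 4342) = (-2*6 + 1960)/(25 - 4342) = (-12 + 1960)/(-4317) = 1948*(-1/4317) = -1948/4317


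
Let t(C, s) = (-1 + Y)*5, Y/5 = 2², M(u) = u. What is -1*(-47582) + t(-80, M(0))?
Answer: 47677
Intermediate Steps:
Y = 20 (Y = 5*2² = 5*4 = 20)
t(C, s) = 95 (t(C, s) = (-1 + 20)*5 = 19*5 = 95)
-1*(-47582) + t(-80, M(0)) = -1*(-47582) + 95 = 47582 + 95 = 47677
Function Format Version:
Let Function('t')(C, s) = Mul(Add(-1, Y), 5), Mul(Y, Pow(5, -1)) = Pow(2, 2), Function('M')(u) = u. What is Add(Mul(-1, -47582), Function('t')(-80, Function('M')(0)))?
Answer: 47677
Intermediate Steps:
Y = 20 (Y = Mul(5, Pow(2, 2)) = Mul(5, 4) = 20)
Function('t')(C, s) = 95 (Function('t')(C, s) = Mul(Add(-1, 20), 5) = Mul(19, 5) = 95)
Add(Mul(-1, -47582), Function('t')(-80, Function('M')(0))) = Add(Mul(-1, -47582), 95) = Add(47582, 95) = 47677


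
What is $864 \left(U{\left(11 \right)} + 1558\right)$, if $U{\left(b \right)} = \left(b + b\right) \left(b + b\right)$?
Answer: $1764288$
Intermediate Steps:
$U{\left(b \right)} = 4 b^{2}$ ($U{\left(b \right)} = 2 b 2 b = 4 b^{2}$)
$864 \left(U{\left(11 \right)} + 1558\right) = 864 \left(4 \cdot 11^{2} + 1558\right) = 864 \left(4 \cdot 121 + 1558\right) = 864 \left(484 + 1558\right) = 864 \cdot 2042 = 1764288$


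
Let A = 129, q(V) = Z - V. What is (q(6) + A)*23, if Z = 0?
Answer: 2829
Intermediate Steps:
q(V) = -V (q(V) = 0 - V = -V)
(q(6) + A)*23 = (-1*6 + 129)*23 = (-6 + 129)*23 = 123*23 = 2829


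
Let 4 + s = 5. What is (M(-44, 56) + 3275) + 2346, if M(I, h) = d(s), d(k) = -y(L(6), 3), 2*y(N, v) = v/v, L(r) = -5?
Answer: 11241/2 ≈ 5620.5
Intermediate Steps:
s = 1 (s = -4 + 5 = 1)
y(N, v) = 1/2 (y(N, v) = (v/v)/2 = (1/2)*1 = 1/2)
d(k) = -1/2 (d(k) = -1*1/2 = -1/2)
M(I, h) = -1/2
(M(-44, 56) + 3275) + 2346 = (-1/2 + 3275) + 2346 = 6549/2 + 2346 = 11241/2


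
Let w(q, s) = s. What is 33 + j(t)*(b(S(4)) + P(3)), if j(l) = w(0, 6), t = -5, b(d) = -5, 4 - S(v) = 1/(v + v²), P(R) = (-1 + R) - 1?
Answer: 9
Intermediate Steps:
P(R) = -2 + R
S(v) = 4 - 1/(v + v²)
j(l) = 6
33 + j(t)*(b(S(4)) + P(3)) = 33 + 6*(-5 + (-2 + 3)) = 33 + 6*(-5 + 1) = 33 + 6*(-4) = 33 - 24 = 9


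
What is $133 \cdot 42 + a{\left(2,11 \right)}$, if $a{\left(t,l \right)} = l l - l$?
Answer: $5696$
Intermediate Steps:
$a{\left(t,l \right)} = l^{2} - l$
$133 \cdot 42 + a{\left(2,11 \right)} = 133 \cdot 42 + 11 \left(-1 + 11\right) = 5586 + 11 \cdot 10 = 5586 + 110 = 5696$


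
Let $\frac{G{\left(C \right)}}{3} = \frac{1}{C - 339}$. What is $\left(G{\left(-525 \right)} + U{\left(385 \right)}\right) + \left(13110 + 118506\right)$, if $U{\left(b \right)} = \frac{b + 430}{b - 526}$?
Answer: $\frac{1781475889}{13536} \approx 1.3161 \cdot 10^{5}$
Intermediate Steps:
$U{\left(b \right)} = \frac{430 + b}{-526 + b}$
$G{\left(C \right)} = \frac{3}{-339 + C}$ ($G{\left(C \right)} = \frac{3}{C - 339} = \frac{3}{-339 + C}$)
$\left(G{\left(-525 \right)} + U{\left(385 \right)}\right) + \left(13110 + 118506\right) = \left(\frac{3}{-339 - 525} + \frac{430 + 385}{-526 + 385}\right) + \left(13110 + 118506\right) = \left(\frac{3}{-864} + \frac{1}{-141} \cdot 815\right) + 131616 = \left(3 \left(- \frac{1}{864}\right) - \frac{815}{141}\right) + 131616 = \left(- \frac{1}{288} - \frac{815}{141}\right) + 131616 = - \frac{78287}{13536} + 131616 = \frac{1781475889}{13536}$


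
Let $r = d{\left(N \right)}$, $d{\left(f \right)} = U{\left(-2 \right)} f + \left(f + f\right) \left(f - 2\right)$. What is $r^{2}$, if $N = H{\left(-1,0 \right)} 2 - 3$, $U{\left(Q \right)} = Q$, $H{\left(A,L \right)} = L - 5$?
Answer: $173056$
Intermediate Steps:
$H{\left(A,L \right)} = -5 + L$
$N = -13$ ($N = \left(-5 + 0\right) 2 - 3 = \left(-5\right) 2 - 3 = -10 - 3 = -13$)
$d{\left(f \right)} = - 2 f + 2 f \left(-2 + f\right)$ ($d{\left(f \right)} = - 2 f + \left(f + f\right) \left(f - 2\right) = - 2 f + 2 f \left(-2 + f\right)$)
$r = 416$ ($r = 2 \left(-13\right) \left(-3 - 13\right) = 2 \left(-13\right) \left(-16\right) = 416$)
$r^{2} = 416^{2} = 173056$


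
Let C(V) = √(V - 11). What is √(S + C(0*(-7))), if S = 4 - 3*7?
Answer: √(-17 + I*√11) ≈ 0.40032 + 4.1425*I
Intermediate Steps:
C(V) = √(-11 + V)
S = -17 (S = 4 - 21 = -17)
√(S + C(0*(-7))) = √(-17 + √(-11 + 0*(-7))) = √(-17 + √(-11 + 0)) = √(-17 + √(-11)) = √(-17 + I*√11)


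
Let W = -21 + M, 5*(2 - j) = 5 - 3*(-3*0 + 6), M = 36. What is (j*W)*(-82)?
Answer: -5658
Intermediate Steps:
j = 23/5 (j = 2 - (5 - 3*(-3*0 + 6))/5 = 2 - (5 - 3*(0 + 6))/5 = 2 - (5 - 3*6)/5 = 2 - (5 - 18)/5 = 2 - ⅕*(-13) = 2 + 13/5 = 23/5 ≈ 4.6000)
W = 15 (W = -21 + 36 = 15)
(j*W)*(-82) = ((23/5)*15)*(-82) = 69*(-82) = -5658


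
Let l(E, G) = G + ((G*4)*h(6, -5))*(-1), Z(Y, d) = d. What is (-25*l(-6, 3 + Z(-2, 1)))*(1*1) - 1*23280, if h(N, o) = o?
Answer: -25380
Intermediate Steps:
l(E, G) = 21*G (l(E, G) = G + ((G*4)*(-5))*(-1) = G + ((4*G)*(-5))*(-1) = G - 20*G*(-1) = G + 20*G = 21*G)
(-25*l(-6, 3 + Z(-2, 1)))*(1*1) - 1*23280 = (-525*(3 + 1))*(1*1) - 1*23280 = -525*4*1 - 23280 = -25*84*1 - 23280 = -2100*1 - 23280 = -2100 - 23280 = -25380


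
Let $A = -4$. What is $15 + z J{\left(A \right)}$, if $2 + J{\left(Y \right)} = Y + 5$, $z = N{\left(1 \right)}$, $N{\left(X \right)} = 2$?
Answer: $13$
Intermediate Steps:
$z = 2$
$J{\left(Y \right)} = 3 + Y$ ($J{\left(Y \right)} = -2 + \left(Y + 5\right) = -2 + \left(5 + Y\right) = 3 + Y$)
$15 + z J{\left(A \right)} = 15 + 2 \left(3 - 4\right) = 15 + 2 \left(-1\right) = 15 - 2 = 13$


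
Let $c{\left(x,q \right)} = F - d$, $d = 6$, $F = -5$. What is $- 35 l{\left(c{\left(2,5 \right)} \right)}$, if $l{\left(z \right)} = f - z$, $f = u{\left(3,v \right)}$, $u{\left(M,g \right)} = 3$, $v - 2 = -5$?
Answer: $-490$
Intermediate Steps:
$v = -3$ ($v = 2 - 5 = -3$)
$f = 3$
$c{\left(x,q \right)} = -11$ ($c{\left(x,q \right)} = -5 - 6 = -11$)
$l{\left(z \right)} = 3 - z$
$- 35 l{\left(c{\left(2,5 \right)} \right)} = - 35 \left(3 - -11\right) = - 35 \left(3 + 11\right) = \left(-35\right) 14 = -490$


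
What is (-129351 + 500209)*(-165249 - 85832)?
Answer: -93115397498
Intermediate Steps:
(-129351 + 500209)*(-165249 - 85832) = 370858*(-251081) = -93115397498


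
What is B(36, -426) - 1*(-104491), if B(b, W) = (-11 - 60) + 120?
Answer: 104540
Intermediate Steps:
B(b, W) = 49 (B(b, W) = -71 + 120 = 49)
B(36, -426) - 1*(-104491) = 49 - 1*(-104491) = 49 + 104491 = 104540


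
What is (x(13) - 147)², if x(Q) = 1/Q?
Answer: 3648100/169 ≈ 21586.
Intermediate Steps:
(x(13) - 147)² = (1/13 - 147)² = (-1910/13)² = 3648100/169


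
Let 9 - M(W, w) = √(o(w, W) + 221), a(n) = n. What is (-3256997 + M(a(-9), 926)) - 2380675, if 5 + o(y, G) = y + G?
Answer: -5637663 - √1133 ≈ -5.6377e+6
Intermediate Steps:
o(y, G) = -5 + G + y (o(y, G) = -5 + (y + G) = -5 + (G + y) = -5 + G + y)
M(W, w) = 9 - √(216 + W + w) (M(W, w) = 9 - √((-5 + W + w) + 221) = 9 - √(216 + W + w))
(-3256997 + M(a(-9), 926)) - 2380675 = (-3256997 + (9 - √(216 - 9 + 926))) - 2380675 = (-3256997 + (9 - √1133)) - 2380675 = (-3256988 - √1133) - 2380675 = -5637663 - √1133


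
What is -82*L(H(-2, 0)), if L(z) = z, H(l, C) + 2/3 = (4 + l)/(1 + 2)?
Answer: 0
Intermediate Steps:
H(l, C) = ⅔ + l/3 (H(l, C) = -⅔ + (4 + l)/(1 + 2) = -⅔ + (4 + l)/3 = -⅔ + (4 + l)*(⅓) = -⅔ + (4/3 + l/3) = ⅔ + l/3)
-82*L(H(-2, 0)) = -82*(⅔ + (⅓)*(-2)) = -82*(⅔ - ⅔) = -82*0 = 0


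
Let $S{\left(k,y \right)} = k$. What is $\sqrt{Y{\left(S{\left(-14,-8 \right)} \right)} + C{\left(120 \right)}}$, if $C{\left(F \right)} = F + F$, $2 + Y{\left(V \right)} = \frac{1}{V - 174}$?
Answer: $\frac{\sqrt{2102921}}{94} \approx 15.427$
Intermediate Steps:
$Y{\left(V \right)} = -2 + \frac{1}{-174 + V}$ ($Y{\left(V \right)} = -2 + \frac{1}{V - 174} = -2 + \frac{1}{-174 + V}$)
$C{\left(F \right)} = 2 F$
$\sqrt{Y{\left(S{\left(-14,-8 \right)} \right)} + C{\left(120 \right)}} = \sqrt{\frac{349 - -28}{-174 - 14} + 2 \cdot 120} = \sqrt{\frac{349 + 28}{-188} + 240} = \sqrt{\left(- \frac{1}{188}\right) 377 + 240} = \sqrt{- \frac{377}{188} + 240} = \sqrt{\frac{44743}{188}} = \frac{\sqrt{2102921}}{94}$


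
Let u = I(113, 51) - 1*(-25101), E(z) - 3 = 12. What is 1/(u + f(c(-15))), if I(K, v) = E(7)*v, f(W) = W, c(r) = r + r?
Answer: 1/25836 ≈ 3.8706e-5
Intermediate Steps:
E(z) = 15 (E(z) = 3 + 12 = 15)
c(r) = 2*r
I(K, v) = 15*v
u = 25866 (u = 15*51 - 1*(-25101) = 765 + 25101 = 25866)
1/(u + f(c(-15))) = 1/(25866 + 2*(-15)) = 1/(25866 - 30) = 1/25836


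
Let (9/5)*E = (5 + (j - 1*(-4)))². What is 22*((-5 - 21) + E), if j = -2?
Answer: 242/9 ≈ 26.889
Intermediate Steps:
E = 245/9 (E = 5*(5 + (-2 - 1*(-4)))²/9 = 5*(5 + (-2 + 4))²/9 = 5*(5 + 2)²/9 = (5/9)*7² = (5/9)*49 = 245/9 ≈ 27.222)
22*((-5 - 21) + E) = 22*((-5 - 21) + 245/9) = 22*(-26 + 245/9) = 22*(11/9) = 242/9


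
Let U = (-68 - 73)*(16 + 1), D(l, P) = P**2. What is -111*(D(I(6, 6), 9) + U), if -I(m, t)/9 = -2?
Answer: 257076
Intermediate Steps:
I(m, t) = 18 (I(m, t) = -9*(-2) = 18)
U = -2397 (U = -141*17 = -2397)
-111*(D(I(6, 6), 9) + U) = -111*(9**2 - 2397) = -111*(81 - 2397) = -111*(-2316) = 257076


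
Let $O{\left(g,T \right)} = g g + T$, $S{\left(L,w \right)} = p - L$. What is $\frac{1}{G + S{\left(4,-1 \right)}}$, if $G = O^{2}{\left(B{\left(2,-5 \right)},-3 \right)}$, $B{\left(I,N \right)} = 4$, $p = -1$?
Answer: $\frac{1}{164} \approx 0.0060976$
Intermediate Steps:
$S{\left(L,w \right)} = -1 - L$
$O{\left(g,T \right)} = T + g^{2}$ ($O{\left(g,T \right)} = g^{2} + T = T + g^{2}$)
$G = 169$ ($G = \left(-3 + 4^{2}\right)^{2} = \left(-3 + 16\right)^{2} = 13^{2} = 169$)
$\frac{1}{G + S{\left(4,-1 \right)}} = \frac{1}{169 - 5} = \frac{1}{164}$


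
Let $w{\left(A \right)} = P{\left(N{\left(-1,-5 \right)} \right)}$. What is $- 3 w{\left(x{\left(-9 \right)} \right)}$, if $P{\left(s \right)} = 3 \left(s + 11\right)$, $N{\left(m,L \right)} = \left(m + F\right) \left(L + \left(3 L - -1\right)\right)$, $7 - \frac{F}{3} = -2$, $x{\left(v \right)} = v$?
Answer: $4347$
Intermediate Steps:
$F = 27$ ($F = 21 - -6 = 21 + 6 = 27$)
$N{\left(m,L \right)} = \left(1 + 4 L\right) \left(27 + m\right)$ ($N{\left(m,L \right)} = \left(m + 27\right) \left(L + \left(3 L - -1\right)\right) = \left(27 + m\right) \left(L + \left(3 L + \left(-4 + 5\right)\right)\right) = \left(27 + m\right) \left(L + \left(3 L + 1\right)\right) = \left(27 + m\right) \left(L + \left(1 + 3 L\right)\right) = \left(27 + m\right) \left(1 + 4 L\right) = \left(1 + 4 L\right) \left(27 + m\right)$)
$P{\left(s \right)} = 33 + 3 s$ ($P{\left(s \right)} = 3 \left(11 + s\right) = 33 + 3 s$)
$w{\left(A \right)} = -1449$ ($w{\left(A \right)} = 33 + 3 \left(27 - 1 + 108 \left(-5\right) + 4 \left(-5\right) \left(-1\right)\right) = 33 + 3 \left(27 - 1 - 540 + 20\right) = 33 + 3 \left(-494\right) = 33 - 1482 = -1449$)
$- 3 w{\left(x{\left(-9 \right)} \right)} = \left(-3\right) \left(-1449\right) = 4347$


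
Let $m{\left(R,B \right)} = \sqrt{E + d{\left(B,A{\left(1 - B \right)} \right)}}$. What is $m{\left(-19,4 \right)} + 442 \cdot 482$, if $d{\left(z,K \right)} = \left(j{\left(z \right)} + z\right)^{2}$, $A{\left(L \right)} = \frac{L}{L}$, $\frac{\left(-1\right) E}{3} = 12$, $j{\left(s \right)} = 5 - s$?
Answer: $213044 + i \sqrt{11} \approx 2.1304 \cdot 10^{5} + 3.3166 i$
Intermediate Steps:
$E = -36$ ($E = \left(-3\right) 12 = -36$)
$A{\left(L \right)} = 1$
$d{\left(z,K \right)} = 25$ ($d{\left(z,K \right)} = \left(\left(5 - z\right) + z\right)^{2} = 5^{2} = 25$)
$m{\left(R,B \right)} = i \sqrt{11}$ ($m{\left(R,B \right)} = \sqrt{-36 + 25} = \sqrt{-11} = i \sqrt{11}$)
$m{\left(-19,4 \right)} + 442 \cdot 482 = i \sqrt{11} + 442 \cdot 482 = i \sqrt{11} + 213044 = 213044 + i \sqrt{11}$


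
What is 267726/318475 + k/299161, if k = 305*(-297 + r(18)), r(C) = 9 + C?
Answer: 53866761636/95275299475 ≈ 0.56538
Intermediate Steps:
k = -82350 (k = 305*(-297 + (9 + 18)) = 305*(-297 + 27) = 305*(-270) = -82350)
267726/318475 + k/299161 = 267726/318475 - 82350/299161 = 53866761636/95275299475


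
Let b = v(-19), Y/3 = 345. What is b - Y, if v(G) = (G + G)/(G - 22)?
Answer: -42397/41 ≈ -1034.1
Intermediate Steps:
Y = 1035 (Y = 3*345 = 1035)
v(G) = 2*G/(-22 + G) (v(G) = (2*G)/(-22 + G) = 2*G/(-22 + G))
b = 38/41 (b = 2*(-19)/(-22 - 19) = 2*(-19)/(-41) = 2*(-19)*(-1/41) = 38/41 ≈ 0.92683)
b - Y = 38/41 - 1*1035 = 38/41 - 1035 = -42397/41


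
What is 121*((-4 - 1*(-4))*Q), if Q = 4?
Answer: 0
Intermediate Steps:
121*((-4 - 1*(-4))*Q) = 121*((-4 - 1*(-4))*4) = 121*((-4 + 4)*4) = 121*(0*4) = 121*0 = 0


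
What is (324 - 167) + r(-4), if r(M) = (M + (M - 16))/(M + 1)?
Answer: 165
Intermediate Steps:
r(M) = (-16 + 2*M)/(1 + M) (r(M) = (M + (-16 + M))/(1 + M) = (-16 + 2*M)/(1 + M))
(324 - 167) + r(-4) = (324 - 167) + 2*(-8 - 4)/(1 - 4) = 157 + 2*(-12)/(-3) = 157 + 2*(-⅓)*(-12) = 157 + 8 = 165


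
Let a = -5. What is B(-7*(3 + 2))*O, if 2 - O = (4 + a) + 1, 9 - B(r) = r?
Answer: 88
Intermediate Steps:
B(r) = 9 - r
O = 2 (O = 2 - ((4 - 5) + 1) = 2 - (-1 + 1) = 2 - 1*0 = 2 + 0 = 2)
B(-7*(3 + 2))*O = (9 - (-7)*(3 + 2))*2 = (9 - (-7)*5)*2 = (9 - 1*(-35))*2 = (9 + 35)*2 = 44*2 = 88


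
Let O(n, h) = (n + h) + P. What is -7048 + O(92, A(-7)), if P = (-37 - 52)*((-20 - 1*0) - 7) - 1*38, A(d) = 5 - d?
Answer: -4579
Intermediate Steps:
P = 2365 (P = -89*((-20 + 0) - 7) - 38 = -89*(-20 - 7) - 38 = -89*(-27) - 38 = 2403 - 38 = 2365)
O(n, h) = 2365 + h + n (O(n, h) = (n + h) + 2365 = (h + n) + 2365 = 2365 + h + n)
-7048 + O(92, A(-7)) = -7048 + (2365 + (5 - 1*(-7)) + 92) = -7048 + (2365 + (5 + 7) + 92) = -7048 + (2365 + 12 + 92) = -7048 + 2469 = -4579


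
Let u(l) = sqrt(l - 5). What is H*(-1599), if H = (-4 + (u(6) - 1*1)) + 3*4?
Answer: -12792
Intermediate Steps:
u(l) = sqrt(-5 + l)
H = 8 (H = (-4 + (sqrt(-5 + 6) - 1*1)) + 3*4 = (-4 + (sqrt(1) - 1)) + 12 = (-4 + (1 - 1)) + 12 = (-4 + 0) + 12 = -4 + 12 = 8)
H*(-1599) = 8*(-1599) = -12792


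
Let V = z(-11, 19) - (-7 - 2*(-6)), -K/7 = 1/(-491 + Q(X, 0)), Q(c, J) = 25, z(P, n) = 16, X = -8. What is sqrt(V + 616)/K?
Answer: 466*sqrt(627)/7 ≈ 1666.9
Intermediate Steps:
K = 7/466 (K = -7/(-491 + 25) = -7/(-466) = -7*(-1/466) = 7/466 ≈ 0.015021)
V = 11 (V = 16 - (-7 - 2*(-6)) = 16 - (-7 + 12) = 16 - 1*5 = 16 - 5 = 11)
sqrt(V + 616)/K = sqrt(11 + 616)/(7/466) = 466*sqrt(627)/7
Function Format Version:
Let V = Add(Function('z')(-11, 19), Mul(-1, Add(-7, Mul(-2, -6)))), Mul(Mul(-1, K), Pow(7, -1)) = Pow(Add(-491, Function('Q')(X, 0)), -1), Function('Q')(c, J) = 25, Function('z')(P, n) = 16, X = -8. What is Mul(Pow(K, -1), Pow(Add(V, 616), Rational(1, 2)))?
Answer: Mul(Rational(466, 7), Pow(627, Rational(1, 2))) ≈ 1666.9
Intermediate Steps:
K = Rational(7, 466) (K = Mul(-7, Pow(Add(-491, 25), -1)) = Mul(-7, Pow(-466, -1)) = Mul(-7, Rational(-1, 466)) = Rational(7, 466) ≈ 0.015021)
V = 11 (V = Add(16, Mul(-1, Add(-7, Mul(-2, -6)))) = Add(16, Mul(-1, Add(-7, 12))) = Add(16, Mul(-1, 5)) = Add(16, -5) = 11)
Mul(Pow(K, -1), Pow(Add(V, 616), Rational(1, 2))) = Mul(Pow(Rational(7, 466), -1), Pow(Add(11, 616), Rational(1, 2))) = Mul(Rational(466, 7), Pow(627, Rational(1, 2)))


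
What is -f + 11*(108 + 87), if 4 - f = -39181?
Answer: -37040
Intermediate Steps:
f = 39185 (f = 4 - 1*(-39181) = 4 + 39181 = 39185)
-f + 11*(108 + 87) = -1*39185 + 11*(108 + 87) = -39185 + 11*195 = -39185 + 2145 = -37040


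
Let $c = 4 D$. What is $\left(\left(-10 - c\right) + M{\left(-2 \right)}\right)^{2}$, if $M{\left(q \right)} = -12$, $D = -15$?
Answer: $1444$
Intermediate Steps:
$c = -60$ ($c = 4 \left(-15\right) = -60$)
$\left(\left(-10 - c\right) + M{\left(-2 \right)}\right)^{2} = \left(\left(-10 - -60\right) - 12\right)^{2} = \left(\left(-10 + 60\right) - 12\right)^{2} = \left(50 - 12\right)^{2} = 38^{2} = 1444$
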